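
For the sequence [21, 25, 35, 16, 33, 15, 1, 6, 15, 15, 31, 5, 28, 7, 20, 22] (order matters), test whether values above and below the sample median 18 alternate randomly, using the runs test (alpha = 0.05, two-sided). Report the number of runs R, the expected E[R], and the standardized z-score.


Step 1: Compute median = 18; label A = above, B = below.
Labels in order: AAABABBBBBABABAA  (n_A = 8, n_B = 8)
Step 2: Count runs R = 9.
Step 3: Under H0 (random ordering), E[R] = 2*n_A*n_B/(n_A+n_B) + 1 = 2*8*8/16 + 1 = 9.0000.
        Var[R] = 2*n_A*n_B*(2*n_A*n_B - n_A - n_B) / ((n_A+n_B)^2 * (n_A+n_B-1)) = 14336/3840 = 3.7333.
        SD[R] = 1.9322.
Step 4: R = E[R], so z = 0 with no continuity correction.
Step 5: Two-sided p-value via normal approximation = 2*(1 - Phi(|z|)) = 1.000000.
Step 6: alpha = 0.05. fail to reject H0.

R = 9, z = 0.0000, p = 1.000000, fail to reject H0.


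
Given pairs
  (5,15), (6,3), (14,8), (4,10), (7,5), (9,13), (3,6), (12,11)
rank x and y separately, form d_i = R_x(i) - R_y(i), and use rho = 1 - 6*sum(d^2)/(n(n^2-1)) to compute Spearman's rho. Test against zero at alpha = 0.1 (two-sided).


Step 1: Rank x and y separately (midranks; no ties here).
rank(x): 5->3, 6->4, 14->8, 4->2, 7->5, 9->6, 3->1, 12->7
rank(y): 15->8, 3->1, 8->4, 10->5, 5->2, 13->7, 6->3, 11->6
Step 2: d_i = R_x(i) - R_y(i); compute d_i^2.
  (3-8)^2=25, (4-1)^2=9, (8-4)^2=16, (2-5)^2=9, (5-2)^2=9, (6-7)^2=1, (1-3)^2=4, (7-6)^2=1
sum(d^2) = 74.
Step 3: rho = 1 - 6*74 / (8*(8^2 - 1)) = 1 - 444/504 = 0.119048.
Step 4: Under H0, t = rho * sqrt((n-2)/(1-rho^2)) = 0.2937 ~ t(6).
Step 5: Two-sided p-value from the t-distribution with 6 df = 0.778886.
Step 6: alpha = 0.1. fail to reject H0.

rho = 0.1190, p = 0.778886, fail to reject H0 at alpha = 0.1.


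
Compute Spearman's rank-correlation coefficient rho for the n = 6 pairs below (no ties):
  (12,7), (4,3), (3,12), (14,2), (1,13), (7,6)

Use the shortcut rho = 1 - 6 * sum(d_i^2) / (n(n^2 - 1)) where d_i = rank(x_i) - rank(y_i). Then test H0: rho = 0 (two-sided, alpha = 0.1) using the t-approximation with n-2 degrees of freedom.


Step 1: Rank x and y separately (midranks; no ties here).
rank(x): 12->5, 4->3, 3->2, 14->6, 1->1, 7->4
rank(y): 7->4, 3->2, 12->5, 2->1, 13->6, 6->3
Step 2: d_i = R_x(i) - R_y(i); compute d_i^2.
  (5-4)^2=1, (3-2)^2=1, (2-5)^2=9, (6-1)^2=25, (1-6)^2=25, (4-3)^2=1
sum(d^2) = 62.
Step 3: rho = 1 - 6*62 / (6*(6^2 - 1)) = 1 - 372/210 = -0.771429.
Step 4: Under H0, t = rho * sqrt((n-2)/(1-rho^2)) = -2.4247 ~ t(4).
Step 5: Two-sided p-value from the t-distribution with 4 df = 0.072397.
Step 6: alpha = 0.1. reject H0.

rho = -0.7714, p = 0.072397, reject H0 at alpha = 0.1.


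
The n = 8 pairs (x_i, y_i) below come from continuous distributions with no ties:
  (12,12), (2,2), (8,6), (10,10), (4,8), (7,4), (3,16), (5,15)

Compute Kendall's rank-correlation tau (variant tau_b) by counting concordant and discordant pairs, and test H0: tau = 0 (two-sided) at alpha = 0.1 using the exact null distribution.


Step 1: Enumerate the 28 unordered pairs (i,j) with i<j and classify each by sign(x_j-x_i) * sign(y_j-y_i).
  (1,2):dx=-10,dy=-10->C; (1,3):dx=-4,dy=-6->C; (1,4):dx=-2,dy=-2->C; (1,5):dx=-8,dy=-4->C
  (1,6):dx=-5,dy=-8->C; (1,7):dx=-9,dy=+4->D; (1,8):dx=-7,dy=+3->D; (2,3):dx=+6,dy=+4->C
  (2,4):dx=+8,dy=+8->C; (2,5):dx=+2,dy=+6->C; (2,6):dx=+5,dy=+2->C; (2,7):dx=+1,dy=+14->C
  (2,8):dx=+3,dy=+13->C; (3,4):dx=+2,dy=+4->C; (3,5):dx=-4,dy=+2->D; (3,6):dx=-1,dy=-2->C
  (3,7):dx=-5,dy=+10->D; (3,8):dx=-3,dy=+9->D; (4,5):dx=-6,dy=-2->C; (4,6):dx=-3,dy=-6->C
  (4,7):dx=-7,dy=+6->D; (4,8):dx=-5,dy=+5->D; (5,6):dx=+3,dy=-4->D; (5,7):dx=-1,dy=+8->D
  (5,8):dx=+1,dy=+7->C; (6,7):dx=-4,dy=+12->D; (6,8):dx=-2,dy=+11->D; (7,8):dx=+2,dy=-1->D
Step 2: C = 16, D = 12, total pairs = 28.
Step 3: tau = (C - D)/(n(n-1)/2) = (16 - 12)/28 = 0.142857.
Step 4: Exact two-sided p-value (enumerate n! = 40320 permutations of y under H0): p = 0.719544.
Step 5: alpha = 0.1. fail to reject H0.

tau_b = 0.1429 (C=16, D=12), p = 0.719544, fail to reject H0.


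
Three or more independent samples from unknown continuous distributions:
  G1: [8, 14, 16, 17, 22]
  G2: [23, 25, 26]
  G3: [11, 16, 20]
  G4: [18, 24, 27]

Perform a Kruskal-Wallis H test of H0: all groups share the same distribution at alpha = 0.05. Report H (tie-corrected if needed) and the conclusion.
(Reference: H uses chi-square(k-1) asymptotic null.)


Step 1: Combine all N = 14 observations and assign midranks.
sorted (value, group, rank): (8,G1,1), (11,G3,2), (14,G1,3), (16,G1,4.5), (16,G3,4.5), (17,G1,6), (18,G4,7), (20,G3,8), (22,G1,9), (23,G2,10), (24,G4,11), (25,G2,12), (26,G2,13), (27,G4,14)
Step 2: Sum ranks within each group.
R_1 = 23.5 (n_1 = 5)
R_2 = 35 (n_2 = 3)
R_3 = 14.5 (n_3 = 3)
R_4 = 32 (n_4 = 3)
Step 3: H = 12/(N(N+1)) * sum(R_i^2/n_i) - 3(N+1)
     = 12/(14*15) * (23.5^2/5 + 35^2/3 + 14.5^2/3 + 32^2/3) - 3*15
     = 0.057143 * 930.2 - 45
     = 8.154286.
Step 4: Ties present; correction factor C = 1 - 6/(14^3 - 14) = 0.997802. Corrected H = 8.154286 / 0.997802 = 8.172247.
Step 5: Under H0, H ~ chi^2(3); p-value = 0.042583.
Step 6: alpha = 0.05. reject H0.

H = 8.1722, df = 3, p = 0.042583, reject H0.


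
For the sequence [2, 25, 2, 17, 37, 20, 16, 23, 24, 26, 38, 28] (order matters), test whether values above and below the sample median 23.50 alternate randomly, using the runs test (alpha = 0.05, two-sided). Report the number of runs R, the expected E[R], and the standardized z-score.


Step 1: Compute median = 23.50; label A = above, B = below.
Labels in order: BABBABBBAAAA  (n_A = 6, n_B = 6)
Step 2: Count runs R = 6.
Step 3: Under H0 (random ordering), E[R] = 2*n_A*n_B/(n_A+n_B) + 1 = 2*6*6/12 + 1 = 7.0000.
        Var[R] = 2*n_A*n_B*(2*n_A*n_B - n_A - n_B) / ((n_A+n_B)^2 * (n_A+n_B-1)) = 4320/1584 = 2.7273.
        SD[R] = 1.6514.
Step 4: Continuity-corrected z = (R + 0.5 - E[R]) / SD[R] = (6 + 0.5 - 7.0000) / 1.6514 = -0.3028.
Step 5: Two-sided p-value via normal approximation = 2*(1 - Phi(|z|)) = 0.762069.
Step 6: alpha = 0.05. fail to reject H0.

R = 6, z = -0.3028, p = 0.762069, fail to reject H0.


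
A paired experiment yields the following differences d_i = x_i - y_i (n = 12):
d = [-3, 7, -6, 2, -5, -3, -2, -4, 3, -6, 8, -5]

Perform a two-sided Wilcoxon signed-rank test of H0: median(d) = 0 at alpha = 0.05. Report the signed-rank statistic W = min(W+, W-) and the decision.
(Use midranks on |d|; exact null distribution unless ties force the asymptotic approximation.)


Step 1: Drop any zero differences (none here) and take |d_i|.
|d| = [3, 7, 6, 2, 5, 3, 2, 4, 3, 6, 8, 5]
Step 2: Midrank |d_i| (ties get averaged ranks).
ranks: |3|->4, |7|->11, |6|->9.5, |2|->1.5, |5|->7.5, |3|->4, |2|->1.5, |4|->6, |3|->4, |6|->9.5, |8|->12, |5|->7.5
Step 3: Attach original signs; sum ranks with positive sign and with negative sign.
W+ = 11 + 1.5 + 4 + 12 = 28.5
W- = 4 + 9.5 + 7.5 + 4 + 1.5 + 6 + 9.5 + 7.5 = 49.5
(Check: W+ + W- = 78 should equal n(n+1)/2 = 78.)
Step 4: Test statistic W = min(W+, W-) = 28.5.
Step 5: Ties in |d|, so use the tie-corrected normal approximation.
        E[W] = n(n+1)/4 = 12*13/4 = 39.
        Tie groups: |d|=2 (t=2), |d|=3 (t=3), |d|=5 (t=2), |d|=6 (t=2); sum(t^3 - t) = 42.
        Var[W] = n(n+1)(2n+1)/24 - sum(t^3-t)/48 = 3900/24 - 42/48 = 161.625.
        z = (W - E[W]) / sqrt(Var[W]) = (28.5 - 39) / 12.7132 = -0.8259.
        Two-sided p = 2*Phi(z) = 0.408853.
Step 6: alpha = 0.05. fail to reject H0.

W+ = 28.5, W- = 49.5, W = min = 28.5, p = 0.408853, fail to reject H0.


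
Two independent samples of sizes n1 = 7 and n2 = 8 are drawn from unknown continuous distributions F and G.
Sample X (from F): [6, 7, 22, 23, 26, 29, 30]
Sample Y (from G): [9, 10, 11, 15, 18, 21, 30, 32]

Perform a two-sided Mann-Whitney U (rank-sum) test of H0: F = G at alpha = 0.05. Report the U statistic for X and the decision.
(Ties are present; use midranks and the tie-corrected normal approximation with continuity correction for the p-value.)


Step 1: Combine and sort all 15 observations; assign midranks.
sorted (value, group): (6,X), (7,X), (9,Y), (10,Y), (11,Y), (15,Y), (18,Y), (21,Y), (22,X), (23,X), (26,X), (29,X), (30,X), (30,Y), (32,Y)
ranks: 6->1, 7->2, 9->3, 10->4, 11->5, 15->6, 18->7, 21->8, 22->9, 23->10, 26->11, 29->12, 30->13.5, 30->13.5, 32->15
Step 2: Rank sum for X: R1 = 1 + 2 + 9 + 10 + 11 + 12 + 13.5 = 58.5.
Step 3: U_X = R1 - n1(n1+1)/2 = 58.5 - 7*8/2 = 58.5 - 28 = 30.5.
       U_Y = n1*n2 - U_X = 56 - 30.5 = 25.5.
Step 4: Ties are present, so use the tie-corrected normal approximation (with continuity correction) for the p-value.
Step 5: p-value = 0.816801; compare to alpha = 0.05. fail to reject H0.

U_X = 30.5, p = 0.816801, fail to reject H0 at alpha = 0.05.


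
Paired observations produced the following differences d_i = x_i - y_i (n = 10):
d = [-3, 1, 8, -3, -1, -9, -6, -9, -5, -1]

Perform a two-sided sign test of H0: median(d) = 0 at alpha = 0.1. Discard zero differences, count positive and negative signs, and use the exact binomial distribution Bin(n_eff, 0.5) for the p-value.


Step 1: Discard zero differences. Original n = 10; n_eff = number of nonzero differences = 10.
Nonzero differences (with sign): -3, +1, +8, -3, -1, -9, -6, -9, -5, -1
Step 2: Count signs: positive = 2, negative = 8.
Step 3: Under H0: P(positive) = 0.5, so the number of positives S ~ Bin(10, 0.5).
Step 4: Two-sided exact p-value = sum of Bin(10,0.5) probabilities at or below the observed probability = 0.109375.
Step 5: alpha = 0.1. fail to reject H0.

n_eff = 10, pos = 2, neg = 8, p = 0.109375, fail to reject H0.


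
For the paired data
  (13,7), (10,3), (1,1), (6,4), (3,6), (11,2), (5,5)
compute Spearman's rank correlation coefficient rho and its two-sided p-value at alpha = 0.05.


Step 1: Rank x and y separately (midranks; no ties here).
rank(x): 13->7, 10->5, 1->1, 6->4, 3->2, 11->6, 5->3
rank(y): 7->7, 3->3, 1->1, 4->4, 6->6, 2->2, 5->5
Step 2: d_i = R_x(i) - R_y(i); compute d_i^2.
  (7-7)^2=0, (5-3)^2=4, (1-1)^2=0, (4-4)^2=0, (2-6)^2=16, (6-2)^2=16, (3-5)^2=4
sum(d^2) = 40.
Step 3: rho = 1 - 6*40 / (7*(7^2 - 1)) = 1 - 240/336 = 0.285714.
Step 4: Under H0, t = rho * sqrt((n-2)/(1-rho^2)) = 0.6667 ~ t(5).
Step 5: Two-sided p-value from the t-distribution with 5 df = 0.534509.
Step 6: alpha = 0.05. fail to reject H0.

rho = 0.2857, p = 0.534509, fail to reject H0 at alpha = 0.05.


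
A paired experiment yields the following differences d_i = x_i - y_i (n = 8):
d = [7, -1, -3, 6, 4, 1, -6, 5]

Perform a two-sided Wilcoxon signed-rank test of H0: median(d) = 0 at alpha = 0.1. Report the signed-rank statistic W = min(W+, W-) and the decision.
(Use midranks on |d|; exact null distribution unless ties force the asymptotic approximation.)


Step 1: Drop any zero differences (none here) and take |d_i|.
|d| = [7, 1, 3, 6, 4, 1, 6, 5]
Step 2: Midrank |d_i| (ties get averaged ranks).
ranks: |7|->8, |1|->1.5, |3|->3, |6|->6.5, |4|->4, |1|->1.5, |6|->6.5, |5|->5
Step 3: Attach original signs; sum ranks with positive sign and with negative sign.
W+ = 8 + 6.5 + 4 + 1.5 + 5 = 25
W- = 1.5 + 3 + 6.5 = 11
(Check: W+ + W- = 36 should equal n(n+1)/2 = 36.)
Step 4: Test statistic W = min(W+, W-) = 11.
Step 5: Ties in |d|, so use the tie-corrected normal approximation.
        E[W] = n(n+1)/4 = 8*9/4 = 18.
        Tie groups: |d|=1 (t=2), |d|=6 (t=2); sum(t^3 - t) = 12.
        Var[W] = n(n+1)(2n+1)/24 - sum(t^3-t)/48 = 1224/24 - 12/48 = 50.75.
        z = (W - E[W]) / sqrt(Var[W]) = (11 - 18) / 7.1239 = -0.9826.
        Two-sided p = 2*Phi(z) = 0.325801.
Step 6: alpha = 0.1. fail to reject H0.

W+ = 25, W- = 11, W = min = 11, p = 0.325801, fail to reject H0.


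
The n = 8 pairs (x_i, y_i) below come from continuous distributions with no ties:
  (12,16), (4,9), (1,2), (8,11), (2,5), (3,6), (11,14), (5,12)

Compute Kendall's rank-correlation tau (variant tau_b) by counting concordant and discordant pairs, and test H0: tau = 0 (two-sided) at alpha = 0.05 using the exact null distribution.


Step 1: Enumerate the 28 unordered pairs (i,j) with i<j and classify each by sign(x_j-x_i) * sign(y_j-y_i).
  (1,2):dx=-8,dy=-7->C; (1,3):dx=-11,dy=-14->C; (1,4):dx=-4,dy=-5->C; (1,5):dx=-10,dy=-11->C
  (1,6):dx=-9,dy=-10->C; (1,7):dx=-1,dy=-2->C; (1,8):dx=-7,dy=-4->C; (2,3):dx=-3,dy=-7->C
  (2,4):dx=+4,dy=+2->C; (2,5):dx=-2,dy=-4->C; (2,6):dx=-1,dy=-3->C; (2,7):dx=+7,dy=+5->C
  (2,8):dx=+1,dy=+3->C; (3,4):dx=+7,dy=+9->C; (3,5):dx=+1,dy=+3->C; (3,6):dx=+2,dy=+4->C
  (3,7):dx=+10,dy=+12->C; (3,8):dx=+4,dy=+10->C; (4,5):dx=-6,dy=-6->C; (4,6):dx=-5,dy=-5->C
  (4,7):dx=+3,dy=+3->C; (4,8):dx=-3,dy=+1->D; (5,6):dx=+1,dy=+1->C; (5,7):dx=+9,dy=+9->C
  (5,8):dx=+3,dy=+7->C; (6,7):dx=+8,dy=+8->C; (6,8):dx=+2,dy=+6->C; (7,8):dx=-6,dy=-2->C
Step 2: C = 27, D = 1, total pairs = 28.
Step 3: tau = (C - D)/(n(n-1)/2) = (27 - 1)/28 = 0.928571.
Step 4: Exact two-sided p-value (enumerate n! = 40320 permutations of y under H0): p = 0.000397.
Step 5: alpha = 0.05. reject H0.

tau_b = 0.9286 (C=27, D=1), p = 0.000397, reject H0.


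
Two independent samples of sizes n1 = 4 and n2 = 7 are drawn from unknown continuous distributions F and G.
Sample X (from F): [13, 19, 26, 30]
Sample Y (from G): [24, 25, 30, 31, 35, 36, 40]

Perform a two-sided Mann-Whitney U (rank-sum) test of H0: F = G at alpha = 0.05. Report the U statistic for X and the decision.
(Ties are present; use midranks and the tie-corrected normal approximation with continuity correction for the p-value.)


Step 1: Combine and sort all 11 observations; assign midranks.
sorted (value, group): (13,X), (19,X), (24,Y), (25,Y), (26,X), (30,X), (30,Y), (31,Y), (35,Y), (36,Y), (40,Y)
ranks: 13->1, 19->2, 24->3, 25->4, 26->5, 30->6.5, 30->6.5, 31->8, 35->9, 36->10, 40->11
Step 2: Rank sum for X: R1 = 1 + 2 + 5 + 6.5 = 14.5.
Step 3: U_X = R1 - n1(n1+1)/2 = 14.5 - 4*5/2 = 14.5 - 10 = 4.5.
       U_Y = n1*n2 - U_X = 28 - 4.5 = 23.5.
Step 4: Ties are present, so use the tie-corrected normal approximation (with continuity correction) for the p-value.
Step 5: p-value = 0.088247; compare to alpha = 0.05. fail to reject H0.

U_X = 4.5, p = 0.088247, fail to reject H0 at alpha = 0.05.


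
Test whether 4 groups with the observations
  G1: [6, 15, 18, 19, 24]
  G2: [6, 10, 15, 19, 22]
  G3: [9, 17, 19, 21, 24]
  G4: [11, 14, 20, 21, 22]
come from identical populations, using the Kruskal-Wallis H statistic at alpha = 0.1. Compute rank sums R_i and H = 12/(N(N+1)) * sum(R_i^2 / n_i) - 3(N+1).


Step 1: Combine all N = 20 observations and assign midranks.
sorted (value, group, rank): (6,G1,1.5), (6,G2,1.5), (9,G3,3), (10,G2,4), (11,G4,5), (14,G4,6), (15,G1,7.5), (15,G2,7.5), (17,G3,9), (18,G1,10), (19,G1,12), (19,G2,12), (19,G3,12), (20,G4,14), (21,G3,15.5), (21,G4,15.5), (22,G2,17.5), (22,G4,17.5), (24,G1,19.5), (24,G3,19.5)
Step 2: Sum ranks within each group.
R_1 = 50.5 (n_1 = 5)
R_2 = 42.5 (n_2 = 5)
R_3 = 59 (n_3 = 5)
R_4 = 58 (n_4 = 5)
Step 3: H = 12/(N(N+1)) * sum(R_i^2/n_i) - 3(N+1)
     = 12/(20*21) * (50.5^2/5 + 42.5^2/5 + 59^2/5 + 58^2/5) - 3*21
     = 0.028571 * 2240.3 - 63
     = 1.008571.
Step 4: Ties present; correction factor C = 1 - 54/(20^3 - 20) = 0.993233. Corrected H = 1.008571 / 0.993233 = 1.015443.
Step 5: Under H0, H ~ chi^2(3); p-value = 0.797515.
Step 6: alpha = 0.1. fail to reject H0.

H = 1.0154, df = 3, p = 0.797515, fail to reject H0.


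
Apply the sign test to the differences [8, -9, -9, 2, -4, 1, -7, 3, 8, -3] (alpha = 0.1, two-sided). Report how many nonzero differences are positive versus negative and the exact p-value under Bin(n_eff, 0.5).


Step 1: Discard zero differences. Original n = 10; n_eff = number of nonzero differences = 10.
Nonzero differences (with sign): +8, -9, -9, +2, -4, +1, -7, +3, +8, -3
Step 2: Count signs: positive = 5, negative = 5.
Step 3: Under H0: P(positive) = 0.5, so the number of positives S ~ Bin(10, 0.5).
Step 4: Two-sided exact p-value = sum of Bin(10,0.5) probabilities at or below the observed probability = 1.000000.
Step 5: alpha = 0.1. fail to reject H0.

n_eff = 10, pos = 5, neg = 5, p = 1.000000, fail to reject H0.


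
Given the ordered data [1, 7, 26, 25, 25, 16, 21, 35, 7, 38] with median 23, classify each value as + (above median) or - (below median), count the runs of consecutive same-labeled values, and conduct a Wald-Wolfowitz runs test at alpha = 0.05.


Step 1: Compute median = 23; label A = above, B = below.
Labels in order: BBAAABBABA  (n_A = 5, n_B = 5)
Step 2: Count runs R = 6.
Step 3: Under H0 (random ordering), E[R] = 2*n_A*n_B/(n_A+n_B) + 1 = 2*5*5/10 + 1 = 6.0000.
        Var[R] = 2*n_A*n_B*(2*n_A*n_B - n_A - n_B) / ((n_A+n_B)^2 * (n_A+n_B-1)) = 2000/900 = 2.2222.
        SD[R] = 1.4907.
Step 4: R = E[R], so z = 0 with no continuity correction.
Step 5: Two-sided p-value via normal approximation = 2*(1 - Phi(|z|)) = 1.000000.
Step 6: alpha = 0.05. fail to reject H0.

R = 6, z = 0.0000, p = 1.000000, fail to reject H0.


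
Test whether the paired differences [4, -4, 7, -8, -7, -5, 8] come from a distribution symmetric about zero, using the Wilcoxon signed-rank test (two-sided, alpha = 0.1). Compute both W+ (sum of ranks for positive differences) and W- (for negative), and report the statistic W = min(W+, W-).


Step 1: Drop any zero differences (none here) and take |d_i|.
|d| = [4, 4, 7, 8, 7, 5, 8]
Step 2: Midrank |d_i| (ties get averaged ranks).
ranks: |4|->1.5, |4|->1.5, |7|->4.5, |8|->6.5, |7|->4.5, |5|->3, |8|->6.5
Step 3: Attach original signs; sum ranks with positive sign and with negative sign.
W+ = 1.5 + 4.5 + 6.5 = 12.5
W- = 1.5 + 6.5 + 4.5 + 3 = 15.5
(Check: W+ + W- = 28 should equal n(n+1)/2 = 28.)
Step 4: Test statistic W = min(W+, W-) = 12.5.
Step 5: Ties in |d|, so use the tie-corrected normal approximation.
        E[W] = n(n+1)/4 = 7*8/4 = 14.
        Tie groups: |d|=4 (t=2), |d|=7 (t=2), |d|=8 (t=2); sum(t^3 - t) = 18.
        Var[W] = n(n+1)(2n+1)/24 - sum(t^3-t)/48 = 840/24 - 18/48 = 34.625.
        z = (W - E[W]) / sqrt(Var[W]) = (12.5 - 14) / 5.8843 = -0.2549.
        Two-sided p = 2*Phi(z) = 0.798788.
Step 6: alpha = 0.1. fail to reject H0.

W+ = 12.5, W- = 15.5, W = min = 12.5, p = 0.798788, fail to reject H0.


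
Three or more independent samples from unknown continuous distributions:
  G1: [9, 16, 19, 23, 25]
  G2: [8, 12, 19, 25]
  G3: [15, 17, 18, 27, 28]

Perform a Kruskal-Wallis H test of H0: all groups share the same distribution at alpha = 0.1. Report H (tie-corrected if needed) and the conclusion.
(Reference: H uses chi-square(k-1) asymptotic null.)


Step 1: Combine all N = 14 observations and assign midranks.
sorted (value, group, rank): (8,G2,1), (9,G1,2), (12,G2,3), (15,G3,4), (16,G1,5), (17,G3,6), (18,G3,7), (19,G1,8.5), (19,G2,8.5), (23,G1,10), (25,G1,11.5), (25,G2,11.5), (27,G3,13), (28,G3,14)
Step 2: Sum ranks within each group.
R_1 = 37 (n_1 = 5)
R_2 = 24 (n_2 = 4)
R_3 = 44 (n_3 = 5)
Step 3: H = 12/(N(N+1)) * sum(R_i^2/n_i) - 3(N+1)
     = 12/(14*15) * (37^2/5 + 24^2/4 + 44^2/5) - 3*15
     = 0.057143 * 805 - 45
     = 1.000000.
Step 4: Ties present; correction factor C = 1 - 12/(14^3 - 14) = 0.995604. Corrected H = 1.000000 / 0.995604 = 1.004415.
Step 5: Under H0, H ~ chi^2(2); p-value = 0.605193.
Step 6: alpha = 0.1. fail to reject H0.

H = 1.0044, df = 2, p = 0.605193, fail to reject H0.


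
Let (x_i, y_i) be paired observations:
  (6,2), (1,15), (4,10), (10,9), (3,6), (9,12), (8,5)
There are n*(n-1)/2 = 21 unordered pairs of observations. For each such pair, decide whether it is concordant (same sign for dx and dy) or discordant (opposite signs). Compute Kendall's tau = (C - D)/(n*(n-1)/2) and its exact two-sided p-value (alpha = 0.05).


Step 1: Enumerate the 21 unordered pairs (i,j) with i<j and classify each by sign(x_j-x_i) * sign(y_j-y_i).
  (1,2):dx=-5,dy=+13->D; (1,3):dx=-2,dy=+8->D; (1,4):dx=+4,dy=+7->C; (1,5):dx=-3,dy=+4->D
  (1,6):dx=+3,dy=+10->C; (1,7):dx=+2,dy=+3->C; (2,3):dx=+3,dy=-5->D; (2,4):dx=+9,dy=-6->D
  (2,5):dx=+2,dy=-9->D; (2,6):dx=+8,dy=-3->D; (2,7):dx=+7,dy=-10->D; (3,4):dx=+6,dy=-1->D
  (3,5):dx=-1,dy=-4->C; (3,6):dx=+5,dy=+2->C; (3,7):dx=+4,dy=-5->D; (4,5):dx=-7,dy=-3->C
  (4,6):dx=-1,dy=+3->D; (4,7):dx=-2,dy=-4->C; (5,6):dx=+6,dy=+6->C; (5,7):dx=+5,dy=-1->D
  (6,7):dx=-1,dy=-7->C
Step 2: C = 9, D = 12, total pairs = 21.
Step 3: tau = (C - D)/(n(n-1)/2) = (9 - 12)/21 = -0.142857.
Step 4: Exact two-sided p-value (enumerate n! = 5040 permutations of y under H0): p = 0.772619.
Step 5: alpha = 0.05. fail to reject H0.

tau_b = -0.1429 (C=9, D=12), p = 0.772619, fail to reject H0.


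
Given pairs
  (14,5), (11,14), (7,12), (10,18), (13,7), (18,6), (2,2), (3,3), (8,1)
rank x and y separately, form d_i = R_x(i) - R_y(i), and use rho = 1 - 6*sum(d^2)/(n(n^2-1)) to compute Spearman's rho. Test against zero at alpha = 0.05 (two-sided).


Step 1: Rank x and y separately (midranks; no ties here).
rank(x): 14->8, 11->6, 7->3, 10->5, 13->7, 18->9, 2->1, 3->2, 8->4
rank(y): 5->4, 14->8, 12->7, 18->9, 7->6, 6->5, 2->2, 3->3, 1->1
Step 2: d_i = R_x(i) - R_y(i); compute d_i^2.
  (8-4)^2=16, (6-8)^2=4, (3-7)^2=16, (5-9)^2=16, (7-6)^2=1, (9-5)^2=16, (1-2)^2=1, (2-3)^2=1, (4-1)^2=9
sum(d^2) = 80.
Step 3: rho = 1 - 6*80 / (9*(9^2 - 1)) = 1 - 480/720 = 0.333333.
Step 4: Under H0, t = rho * sqrt((n-2)/(1-rho^2)) = 0.9354 ~ t(7).
Step 5: Two-sided p-value from the t-distribution with 7 df = 0.380713.
Step 6: alpha = 0.05. fail to reject H0.

rho = 0.3333, p = 0.380713, fail to reject H0 at alpha = 0.05.


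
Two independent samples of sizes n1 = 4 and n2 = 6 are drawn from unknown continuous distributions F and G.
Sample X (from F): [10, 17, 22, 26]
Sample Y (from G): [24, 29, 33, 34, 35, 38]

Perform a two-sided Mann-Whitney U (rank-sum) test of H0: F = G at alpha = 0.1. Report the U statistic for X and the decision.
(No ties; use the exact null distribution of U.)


Step 1: Combine and sort all 10 observations; assign midranks.
sorted (value, group): (10,X), (17,X), (22,X), (24,Y), (26,X), (29,Y), (33,Y), (34,Y), (35,Y), (38,Y)
ranks: 10->1, 17->2, 22->3, 24->4, 26->5, 29->6, 33->7, 34->8, 35->9, 38->10
Step 2: Rank sum for X: R1 = 1 + 2 + 3 + 5 = 11.
Step 3: U_X = R1 - n1(n1+1)/2 = 11 - 4*5/2 = 11 - 10 = 1.
       U_Y = n1*n2 - U_X = 24 - 1 = 23.
Step 4: No ties, so the exact null distribution of U (based on enumerating the C(10,4) = 210 equally likely rank assignments) gives the two-sided p-value.
Step 5: p-value = 0.019048; compare to alpha = 0.1. reject H0.

U_X = 1, p = 0.019048, reject H0 at alpha = 0.1.


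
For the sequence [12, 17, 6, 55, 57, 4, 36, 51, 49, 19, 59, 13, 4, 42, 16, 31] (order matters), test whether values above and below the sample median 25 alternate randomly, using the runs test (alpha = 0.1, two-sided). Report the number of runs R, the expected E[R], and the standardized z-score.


Step 1: Compute median = 25; label A = above, B = below.
Labels in order: BBBAABAAABABBABA  (n_A = 8, n_B = 8)
Step 2: Count runs R = 10.
Step 3: Under H0 (random ordering), E[R] = 2*n_A*n_B/(n_A+n_B) + 1 = 2*8*8/16 + 1 = 9.0000.
        Var[R] = 2*n_A*n_B*(2*n_A*n_B - n_A - n_B) / ((n_A+n_B)^2 * (n_A+n_B-1)) = 14336/3840 = 3.7333.
        SD[R] = 1.9322.
Step 4: Continuity-corrected z = (R - 0.5 - E[R]) / SD[R] = (10 - 0.5 - 9.0000) / 1.9322 = 0.2588.
Step 5: Two-sided p-value via normal approximation = 2*(1 - Phi(|z|)) = 0.795809.
Step 6: alpha = 0.1. fail to reject H0.

R = 10, z = 0.2588, p = 0.795809, fail to reject H0.


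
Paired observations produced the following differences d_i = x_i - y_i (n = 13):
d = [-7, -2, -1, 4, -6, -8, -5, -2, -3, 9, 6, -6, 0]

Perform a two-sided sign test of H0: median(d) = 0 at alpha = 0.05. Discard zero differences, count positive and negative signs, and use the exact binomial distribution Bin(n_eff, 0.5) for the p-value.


Step 1: Discard zero differences. Original n = 13; n_eff = number of nonzero differences = 12.
Nonzero differences (with sign): -7, -2, -1, +4, -6, -8, -5, -2, -3, +9, +6, -6
Step 2: Count signs: positive = 3, negative = 9.
Step 3: Under H0: P(positive) = 0.5, so the number of positives S ~ Bin(12, 0.5).
Step 4: Two-sided exact p-value = sum of Bin(12,0.5) probabilities at or below the observed probability = 0.145996.
Step 5: alpha = 0.05. fail to reject H0.

n_eff = 12, pos = 3, neg = 9, p = 0.145996, fail to reject H0.


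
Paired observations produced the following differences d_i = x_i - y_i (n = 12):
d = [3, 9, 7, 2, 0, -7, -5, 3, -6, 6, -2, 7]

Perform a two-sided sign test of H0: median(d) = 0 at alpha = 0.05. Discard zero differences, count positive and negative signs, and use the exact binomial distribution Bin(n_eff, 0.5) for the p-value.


Step 1: Discard zero differences. Original n = 12; n_eff = number of nonzero differences = 11.
Nonzero differences (with sign): +3, +9, +7, +2, -7, -5, +3, -6, +6, -2, +7
Step 2: Count signs: positive = 7, negative = 4.
Step 3: Under H0: P(positive) = 0.5, so the number of positives S ~ Bin(11, 0.5).
Step 4: Two-sided exact p-value = sum of Bin(11,0.5) probabilities at or below the observed probability = 0.548828.
Step 5: alpha = 0.05. fail to reject H0.

n_eff = 11, pos = 7, neg = 4, p = 0.548828, fail to reject H0.


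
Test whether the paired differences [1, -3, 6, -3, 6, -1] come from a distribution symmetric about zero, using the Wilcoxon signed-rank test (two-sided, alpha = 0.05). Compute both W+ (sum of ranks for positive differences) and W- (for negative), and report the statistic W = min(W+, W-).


Step 1: Drop any zero differences (none here) and take |d_i|.
|d| = [1, 3, 6, 3, 6, 1]
Step 2: Midrank |d_i| (ties get averaged ranks).
ranks: |1|->1.5, |3|->3.5, |6|->5.5, |3|->3.5, |6|->5.5, |1|->1.5
Step 3: Attach original signs; sum ranks with positive sign and with negative sign.
W+ = 1.5 + 5.5 + 5.5 = 12.5
W- = 3.5 + 3.5 + 1.5 = 8.5
(Check: W+ + W- = 21 should equal n(n+1)/2 = 21.)
Step 4: Test statistic W = min(W+, W-) = 8.5.
Step 5: Ties in |d|, so use the tie-corrected normal approximation.
        E[W] = n(n+1)/4 = 6*7/4 = 10.5.
        Tie groups: |d|=1 (t=2), |d|=3 (t=2), |d|=6 (t=2); sum(t^3 - t) = 18.
        Var[W] = n(n+1)(2n+1)/24 - sum(t^3-t)/48 = 546/24 - 18/48 = 22.375.
        z = (W - E[W]) / sqrt(Var[W]) = (8.5 - 10.5) / 4.7302 = -0.4228.
        Two-sided p = 2*Phi(z) = 0.672432.
Step 6: alpha = 0.05. fail to reject H0.

W+ = 12.5, W- = 8.5, W = min = 8.5, p = 0.672432, fail to reject H0.


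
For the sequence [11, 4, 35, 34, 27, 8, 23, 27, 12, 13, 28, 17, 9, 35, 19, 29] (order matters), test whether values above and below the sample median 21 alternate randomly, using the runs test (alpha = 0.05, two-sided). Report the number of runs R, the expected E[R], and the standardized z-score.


Step 1: Compute median = 21; label A = above, B = below.
Labels in order: BBAAABAABBABBABA  (n_A = 8, n_B = 8)
Step 2: Count runs R = 10.
Step 3: Under H0 (random ordering), E[R] = 2*n_A*n_B/(n_A+n_B) + 1 = 2*8*8/16 + 1 = 9.0000.
        Var[R] = 2*n_A*n_B*(2*n_A*n_B - n_A - n_B) / ((n_A+n_B)^2 * (n_A+n_B-1)) = 14336/3840 = 3.7333.
        SD[R] = 1.9322.
Step 4: Continuity-corrected z = (R - 0.5 - E[R]) / SD[R] = (10 - 0.5 - 9.0000) / 1.9322 = 0.2588.
Step 5: Two-sided p-value via normal approximation = 2*(1 - Phi(|z|)) = 0.795809.
Step 6: alpha = 0.05. fail to reject H0.

R = 10, z = 0.2588, p = 0.795809, fail to reject H0.


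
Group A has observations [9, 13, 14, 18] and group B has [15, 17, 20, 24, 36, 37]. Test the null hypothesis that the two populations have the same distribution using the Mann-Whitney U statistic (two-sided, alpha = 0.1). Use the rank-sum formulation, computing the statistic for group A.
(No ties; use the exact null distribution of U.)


Step 1: Combine and sort all 10 observations; assign midranks.
sorted (value, group): (9,X), (13,X), (14,X), (15,Y), (17,Y), (18,X), (20,Y), (24,Y), (36,Y), (37,Y)
ranks: 9->1, 13->2, 14->3, 15->4, 17->5, 18->6, 20->7, 24->8, 36->9, 37->10
Step 2: Rank sum for X: R1 = 1 + 2 + 3 + 6 = 12.
Step 3: U_X = R1 - n1(n1+1)/2 = 12 - 4*5/2 = 12 - 10 = 2.
       U_Y = n1*n2 - U_X = 24 - 2 = 22.
Step 4: No ties, so the exact null distribution of U (based on enumerating the C(10,4) = 210 equally likely rank assignments) gives the two-sided p-value.
Step 5: p-value = 0.038095; compare to alpha = 0.1. reject H0.

U_X = 2, p = 0.038095, reject H0 at alpha = 0.1.


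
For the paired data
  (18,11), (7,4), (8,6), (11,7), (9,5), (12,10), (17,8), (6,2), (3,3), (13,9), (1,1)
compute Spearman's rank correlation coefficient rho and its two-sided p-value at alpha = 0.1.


Step 1: Rank x and y separately (midranks; no ties here).
rank(x): 18->11, 7->4, 8->5, 11->7, 9->6, 12->8, 17->10, 6->3, 3->2, 13->9, 1->1
rank(y): 11->11, 4->4, 6->6, 7->7, 5->5, 10->10, 8->8, 2->2, 3->3, 9->9, 1->1
Step 2: d_i = R_x(i) - R_y(i); compute d_i^2.
  (11-11)^2=0, (4-4)^2=0, (5-6)^2=1, (7-7)^2=0, (6-5)^2=1, (8-10)^2=4, (10-8)^2=4, (3-2)^2=1, (2-3)^2=1, (9-9)^2=0, (1-1)^2=0
sum(d^2) = 12.
Step 3: rho = 1 - 6*12 / (11*(11^2 - 1)) = 1 - 72/1320 = 0.945455.
Step 4: Under H0, t = rho * sqrt((n-2)/(1-rho^2)) = 8.7071 ~ t(9).
Step 5: Two-sided p-value from the t-distribution with 9 df = 0.000011.
Step 6: alpha = 0.1. reject H0.

rho = 0.9455, p = 0.000011, reject H0 at alpha = 0.1.


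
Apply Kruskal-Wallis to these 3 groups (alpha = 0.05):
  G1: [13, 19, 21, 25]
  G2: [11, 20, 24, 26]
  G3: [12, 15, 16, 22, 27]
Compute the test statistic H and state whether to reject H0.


Step 1: Combine all N = 13 observations and assign midranks.
sorted (value, group, rank): (11,G2,1), (12,G3,2), (13,G1,3), (15,G3,4), (16,G3,5), (19,G1,6), (20,G2,7), (21,G1,8), (22,G3,9), (24,G2,10), (25,G1,11), (26,G2,12), (27,G3,13)
Step 2: Sum ranks within each group.
R_1 = 28 (n_1 = 4)
R_2 = 30 (n_2 = 4)
R_3 = 33 (n_3 = 5)
Step 3: H = 12/(N(N+1)) * sum(R_i^2/n_i) - 3(N+1)
     = 12/(13*14) * (28^2/4 + 30^2/4 + 33^2/5) - 3*14
     = 0.065934 * 638.8 - 42
     = 0.118681.
Step 4: No ties, so H is used without correction.
Step 5: Under H0, H ~ chi^2(2); p-value = 0.942386.
Step 6: alpha = 0.05. fail to reject H0.

H = 0.1187, df = 2, p = 0.942386, fail to reject H0.


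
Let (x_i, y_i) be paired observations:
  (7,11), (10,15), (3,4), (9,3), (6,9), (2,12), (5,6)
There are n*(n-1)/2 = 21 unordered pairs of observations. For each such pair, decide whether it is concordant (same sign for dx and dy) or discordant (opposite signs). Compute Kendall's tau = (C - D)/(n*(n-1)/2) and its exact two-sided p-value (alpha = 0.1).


Step 1: Enumerate the 21 unordered pairs (i,j) with i<j and classify each by sign(x_j-x_i) * sign(y_j-y_i).
  (1,2):dx=+3,dy=+4->C; (1,3):dx=-4,dy=-7->C; (1,4):dx=+2,dy=-8->D; (1,5):dx=-1,dy=-2->C
  (1,6):dx=-5,dy=+1->D; (1,7):dx=-2,dy=-5->C; (2,3):dx=-7,dy=-11->C; (2,4):dx=-1,dy=-12->C
  (2,5):dx=-4,dy=-6->C; (2,6):dx=-8,dy=-3->C; (2,7):dx=-5,dy=-9->C; (3,4):dx=+6,dy=-1->D
  (3,5):dx=+3,dy=+5->C; (3,6):dx=-1,dy=+8->D; (3,7):dx=+2,dy=+2->C; (4,5):dx=-3,dy=+6->D
  (4,6):dx=-7,dy=+9->D; (4,7):dx=-4,dy=+3->D; (5,6):dx=-4,dy=+3->D; (5,7):dx=-1,dy=-3->C
  (6,7):dx=+3,dy=-6->D
Step 2: C = 12, D = 9, total pairs = 21.
Step 3: tau = (C - D)/(n(n-1)/2) = (12 - 9)/21 = 0.142857.
Step 4: Exact two-sided p-value (enumerate n! = 5040 permutations of y under H0): p = 0.772619.
Step 5: alpha = 0.1. fail to reject H0.

tau_b = 0.1429 (C=12, D=9), p = 0.772619, fail to reject H0.


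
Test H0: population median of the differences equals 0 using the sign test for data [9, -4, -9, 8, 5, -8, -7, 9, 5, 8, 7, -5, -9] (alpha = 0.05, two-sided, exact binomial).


Step 1: Discard zero differences. Original n = 13; n_eff = number of nonzero differences = 13.
Nonzero differences (with sign): +9, -4, -9, +8, +5, -8, -7, +9, +5, +8, +7, -5, -9
Step 2: Count signs: positive = 7, negative = 6.
Step 3: Under H0: P(positive) = 0.5, so the number of positives S ~ Bin(13, 0.5).
Step 4: Two-sided exact p-value = sum of Bin(13,0.5) probabilities at or below the observed probability = 1.000000.
Step 5: alpha = 0.05. fail to reject H0.

n_eff = 13, pos = 7, neg = 6, p = 1.000000, fail to reject H0.


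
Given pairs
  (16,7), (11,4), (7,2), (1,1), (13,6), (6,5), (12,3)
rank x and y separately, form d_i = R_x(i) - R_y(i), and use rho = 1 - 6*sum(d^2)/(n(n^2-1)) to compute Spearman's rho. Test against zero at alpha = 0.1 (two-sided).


Step 1: Rank x and y separately (midranks; no ties here).
rank(x): 16->7, 11->4, 7->3, 1->1, 13->6, 6->2, 12->5
rank(y): 7->7, 4->4, 2->2, 1->1, 6->6, 5->5, 3->3
Step 2: d_i = R_x(i) - R_y(i); compute d_i^2.
  (7-7)^2=0, (4-4)^2=0, (3-2)^2=1, (1-1)^2=0, (6-6)^2=0, (2-5)^2=9, (5-3)^2=4
sum(d^2) = 14.
Step 3: rho = 1 - 6*14 / (7*(7^2 - 1)) = 1 - 84/336 = 0.750000.
Step 4: Under H0, t = rho * sqrt((n-2)/(1-rho^2)) = 2.5355 ~ t(5).
Step 5: Two-sided p-value from the t-distribution with 5 df = 0.052181.
Step 6: alpha = 0.1. reject H0.

rho = 0.7500, p = 0.052181, reject H0 at alpha = 0.1.


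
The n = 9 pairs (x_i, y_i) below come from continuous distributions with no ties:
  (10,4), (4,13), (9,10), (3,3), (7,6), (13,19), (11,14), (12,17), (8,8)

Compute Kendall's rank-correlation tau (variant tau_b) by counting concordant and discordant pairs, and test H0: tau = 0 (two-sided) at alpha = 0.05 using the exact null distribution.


Step 1: Enumerate the 36 unordered pairs (i,j) with i<j and classify each by sign(x_j-x_i) * sign(y_j-y_i).
  (1,2):dx=-6,dy=+9->D; (1,3):dx=-1,dy=+6->D; (1,4):dx=-7,dy=-1->C; (1,5):dx=-3,dy=+2->D
  (1,6):dx=+3,dy=+15->C; (1,7):dx=+1,dy=+10->C; (1,8):dx=+2,dy=+13->C; (1,9):dx=-2,dy=+4->D
  (2,3):dx=+5,dy=-3->D; (2,4):dx=-1,dy=-10->C; (2,5):dx=+3,dy=-7->D; (2,6):dx=+9,dy=+6->C
  (2,7):dx=+7,dy=+1->C; (2,8):dx=+8,dy=+4->C; (2,9):dx=+4,dy=-5->D; (3,4):dx=-6,dy=-7->C
  (3,5):dx=-2,dy=-4->C; (3,6):dx=+4,dy=+9->C; (3,7):dx=+2,dy=+4->C; (3,8):dx=+3,dy=+7->C
  (3,9):dx=-1,dy=-2->C; (4,5):dx=+4,dy=+3->C; (4,6):dx=+10,dy=+16->C; (4,7):dx=+8,dy=+11->C
  (4,8):dx=+9,dy=+14->C; (4,9):dx=+5,dy=+5->C; (5,6):dx=+6,dy=+13->C; (5,7):dx=+4,dy=+8->C
  (5,8):dx=+5,dy=+11->C; (5,9):dx=+1,dy=+2->C; (6,7):dx=-2,dy=-5->C; (6,8):dx=-1,dy=-2->C
  (6,9):dx=-5,dy=-11->C; (7,8):dx=+1,dy=+3->C; (7,9):dx=-3,dy=-6->C; (8,9):dx=-4,dy=-9->C
Step 2: C = 29, D = 7, total pairs = 36.
Step 3: tau = (C - D)/(n(n-1)/2) = (29 - 7)/36 = 0.611111.
Step 4: Exact two-sided p-value (enumerate n! = 362880 permutations of y under H0): p = 0.024741.
Step 5: alpha = 0.05. reject H0.

tau_b = 0.6111 (C=29, D=7), p = 0.024741, reject H0.


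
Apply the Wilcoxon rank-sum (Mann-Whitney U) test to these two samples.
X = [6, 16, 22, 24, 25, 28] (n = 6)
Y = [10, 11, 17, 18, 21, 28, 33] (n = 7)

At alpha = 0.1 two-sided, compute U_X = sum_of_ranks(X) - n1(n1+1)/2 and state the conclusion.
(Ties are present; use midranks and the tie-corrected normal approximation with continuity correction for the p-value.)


Step 1: Combine and sort all 13 observations; assign midranks.
sorted (value, group): (6,X), (10,Y), (11,Y), (16,X), (17,Y), (18,Y), (21,Y), (22,X), (24,X), (25,X), (28,X), (28,Y), (33,Y)
ranks: 6->1, 10->2, 11->3, 16->4, 17->5, 18->6, 21->7, 22->8, 24->9, 25->10, 28->11.5, 28->11.5, 33->13
Step 2: Rank sum for X: R1 = 1 + 4 + 8 + 9 + 10 + 11.5 = 43.5.
Step 3: U_X = R1 - n1(n1+1)/2 = 43.5 - 6*7/2 = 43.5 - 21 = 22.5.
       U_Y = n1*n2 - U_X = 42 - 22.5 = 19.5.
Step 4: Ties are present, so use the tie-corrected normal approximation (with continuity correction) for the p-value.
Step 5: p-value = 0.886248; compare to alpha = 0.1. fail to reject H0.

U_X = 22.5, p = 0.886248, fail to reject H0 at alpha = 0.1.


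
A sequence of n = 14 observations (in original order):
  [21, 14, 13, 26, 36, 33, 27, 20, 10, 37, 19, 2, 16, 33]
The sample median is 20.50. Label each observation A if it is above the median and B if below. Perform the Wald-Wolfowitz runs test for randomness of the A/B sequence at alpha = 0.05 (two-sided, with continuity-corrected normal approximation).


Step 1: Compute median = 20.50; label A = above, B = below.
Labels in order: ABBAAAABBABBBA  (n_A = 7, n_B = 7)
Step 2: Count runs R = 7.
Step 3: Under H0 (random ordering), E[R] = 2*n_A*n_B/(n_A+n_B) + 1 = 2*7*7/14 + 1 = 8.0000.
        Var[R] = 2*n_A*n_B*(2*n_A*n_B - n_A - n_B) / ((n_A+n_B)^2 * (n_A+n_B-1)) = 8232/2548 = 3.2308.
        SD[R] = 1.7974.
Step 4: Continuity-corrected z = (R + 0.5 - E[R]) / SD[R] = (7 + 0.5 - 8.0000) / 1.7974 = -0.2782.
Step 5: Two-sided p-value via normal approximation = 2*(1 - Phi(|z|)) = 0.780879.
Step 6: alpha = 0.05. fail to reject H0.

R = 7, z = -0.2782, p = 0.780879, fail to reject H0.


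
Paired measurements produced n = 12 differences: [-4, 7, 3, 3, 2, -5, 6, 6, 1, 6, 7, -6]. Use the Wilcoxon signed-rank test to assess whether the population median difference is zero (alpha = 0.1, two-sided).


Step 1: Drop any zero differences (none here) and take |d_i|.
|d| = [4, 7, 3, 3, 2, 5, 6, 6, 1, 6, 7, 6]
Step 2: Midrank |d_i| (ties get averaged ranks).
ranks: |4|->5, |7|->11.5, |3|->3.5, |3|->3.5, |2|->2, |5|->6, |6|->8.5, |6|->8.5, |1|->1, |6|->8.5, |7|->11.5, |6|->8.5
Step 3: Attach original signs; sum ranks with positive sign and with negative sign.
W+ = 11.5 + 3.5 + 3.5 + 2 + 8.5 + 8.5 + 1 + 8.5 + 11.5 = 58.5
W- = 5 + 6 + 8.5 = 19.5
(Check: W+ + W- = 78 should equal n(n+1)/2 = 78.)
Step 4: Test statistic W = min(W+, W-) = 19.5.
Step 5: Ties in |d|, so use the tie-corrected normal approximation.
        E[W] = n(n+1)/4 = 12*13/4 = 39.
        Tie groups: |d|=3 (t=2), |d|=6 (t=4), |d|=7 (t=2); sum(t^3 - t) = 72.
        Var[W] = n(n+1)(2n+1)/24 - sum(t^3-t)/48 = 3900/24 - 72/48 = 161.
        z = (W - E[W]) / sqrt(Var[W]) = (19.5 - 39) / 12.6886 = -1.5368.
        Two-sided p = 2*Phi(z) = 0.124339.
Step 6: alpha = 0.1. fail to reject H0.

W+ = 58.5, W- = 19.5, W = min = 19.5, p = 0.124339, fail to reject H0.


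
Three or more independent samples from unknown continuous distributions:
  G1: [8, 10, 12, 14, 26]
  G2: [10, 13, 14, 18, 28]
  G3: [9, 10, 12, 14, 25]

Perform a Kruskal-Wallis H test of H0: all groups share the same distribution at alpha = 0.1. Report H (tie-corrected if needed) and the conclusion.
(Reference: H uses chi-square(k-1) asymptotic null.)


Step 1: Combine all N = 15 observations and assign midranks.
sorted (value, group, rank): (8,G1,1), (9,G3,2), (10,G1,4), (10,G2,4), (10,G3,4), (12,G1,6.5), (12,G3,6.5), (13,G2,8), (14,G1,10), (14,G2,10), (14,G3,10), (18,G2,12), (25,G3,13), (26,G1,14), (28,G2,15)
Step 2: Sum ranks within each group.
R_1 = 35.5 (n_1 = 5)
R_2 = 49 (n_2 = 5)
R_3 = 35.5 (n_3 = 5)
Step 3: H = 12/(N(N+1)) * sum(R_i^2/n_i) - 3(N+1)
     = 12/(15*16) * (35.5^2/5 + 49^2/5 + 35.5^2/5) - 3*16
     = 0.050000 * 984.3 - 48
     = 1.215000.
Step 4: Ties present; correction factor C = 1 - 54/(15^3 - 15) = 0.983929. Corrected H = 1.215000 / 0.983929 = 1.234846.
Step 5: Under H0, H ~ chi^2(2); p-value = 0.539333.
Step 6: alpha = 0.1. fail to reject H0.

H = 1.2348, df = 2, p = 0.539333, fail to reject H0.


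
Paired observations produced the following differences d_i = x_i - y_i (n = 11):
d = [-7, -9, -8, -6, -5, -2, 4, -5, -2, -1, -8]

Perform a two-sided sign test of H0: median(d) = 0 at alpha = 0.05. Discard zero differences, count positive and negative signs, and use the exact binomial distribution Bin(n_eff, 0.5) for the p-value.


Step 1: Discard zero differences. Original n = 11; n_eff = number of nonzero differences = 11.
Nonzero differences (with sign): -7, -9, -8, -6, -5, -2, +4, -5, -2, -1, -8
Step 2: Count signs: positive = 1, negative = 10.
Step 3: Under H0: P(positive) = 0.5, so the number of positives S ~ Bin(11, 0.5).
Step 4: Two-sided exact p-value = sum of Bin(11,0.5) probabilities at or below the observed probability = 0.011719.
Step 5: alpha = 0.05. reject H0.

n_eff = 11, pos = 1, neg = 10, p = 0.011719, reject H0.


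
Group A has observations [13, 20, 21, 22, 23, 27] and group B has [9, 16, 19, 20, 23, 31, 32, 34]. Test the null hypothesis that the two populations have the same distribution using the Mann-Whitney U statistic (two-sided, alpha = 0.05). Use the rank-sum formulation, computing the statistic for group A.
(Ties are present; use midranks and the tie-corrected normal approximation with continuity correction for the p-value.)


Step 1: Combine and sort all 14 observations; assign midranks.
sorted (value, group): (9,Y), (13,X), (16,Y), (19,Y), (20,X), (20,Y), (21,X), (22,X), (23,X), (23,Y), (27,X), (31,Y), (32,Y), (34,Y)
ranks: 9->1, 13->2, 16->3, 19->4, 20->5.5, 20->5.5, 21->7, 22->8, 23->9.5, 23->9.5, 27->11, 31->12, 32->13, 34->14
Step 2: Rank sum for X: R1 = 2 + 5.5 + 7 + 8 + 9.5 + 11 = 43.
Step 3: U_X = R1 - n1(n1+1)/2 = 43 - 6*7/2 = 43 - 21 = 22.
       U_Y = n1*n2 - U_X = 48 - 22 = 26.
Step 4: Ties are present, so use the tie-corrected normal approximation (with continuity correction) for the p-value.
Step 5: p-value = 0.846116; compare to alpha = 0.05. fail to reject H0.

U_X = 22, p = 0.846116, fail to reject H0 at alpha = 0.05.
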